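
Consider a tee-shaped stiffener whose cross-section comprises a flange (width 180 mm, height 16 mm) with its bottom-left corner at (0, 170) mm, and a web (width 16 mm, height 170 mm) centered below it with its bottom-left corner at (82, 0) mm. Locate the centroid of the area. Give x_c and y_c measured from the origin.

x_c = 90.00 mm, y_c = 132.83 mm

web: A = 16 × 170 = 2720.00, centroid at (90.00, 85.00).
flange: A = 180 × 16 = 2880.00, centroid at (90.00, 178.00).
ΣA = 5600.00 mm², ΣAx_c = 504000.00 mm³, ΣAy_c = 743840.00 mm³.
x_c = 504000.00/5600.00 = 90.00 mm; y_c = 743840.00/5600.00 = 132.83 mm.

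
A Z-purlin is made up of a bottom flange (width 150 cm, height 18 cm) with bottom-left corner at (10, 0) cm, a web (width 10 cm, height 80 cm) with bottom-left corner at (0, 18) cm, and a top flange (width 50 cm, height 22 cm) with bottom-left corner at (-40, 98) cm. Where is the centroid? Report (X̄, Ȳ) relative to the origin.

Part | A | x̄ᵢ | ȳᵢ | A·x̄ᵢ | A·ȳᵢ
bottom flange | 2700.00 | 85.00 | 9.00 | 229500.00 | 24300.00
web | 800.00 | 5.00 | 58.00 | 4000.00 | 46400.00
top flange | 1100.00 | -15.00 | 109.00 | -16500.00 | 119900.00
Σ | 4600.00 |  |  | 217000.00 | 190600.00
X̄ = 217000.00 / 4600.00 = 47.17 cm
Ȳ = 190600.00 / 4600.00 = 41.43 cm

X̄ = 47.17 cm, Ȳ = 41.43 cm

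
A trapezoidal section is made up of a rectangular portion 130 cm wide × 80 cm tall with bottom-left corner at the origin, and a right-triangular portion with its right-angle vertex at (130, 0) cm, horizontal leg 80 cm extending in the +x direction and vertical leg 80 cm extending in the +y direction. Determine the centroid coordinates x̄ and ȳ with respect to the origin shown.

Part | A | x̄ᵢ | ȳᵢ | A·x̄ᵢ | A·ȳᵢ
rectangular portion | 10400.00 | 65.00 | 40.00 | 676000.00 | 416000.00
triangular portion | 3200.00 | 156.67 | 26.67 | 501333.33 | 85333.33
Σ | 13600.00 |  |  | 1177333.33 | 501333.33
x̄ = 1177333.33 / 13600.00 = 86.57 cm
ȳ = 501333.33 / 13600.00 = 36.86 cm

x̄ = 86.57 cm, ȳ = 36.86 cm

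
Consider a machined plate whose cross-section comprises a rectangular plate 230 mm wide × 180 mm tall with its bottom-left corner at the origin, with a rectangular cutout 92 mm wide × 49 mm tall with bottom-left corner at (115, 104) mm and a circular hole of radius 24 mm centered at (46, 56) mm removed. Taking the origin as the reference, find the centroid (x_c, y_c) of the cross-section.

x_c = 112.65 mm, y_c = 86.81 mm

plate: A = 230 × 180 = 41400.00, centroid at (115.00, 90.00).
hole 1: A = −(92 × 49) = -4508.00, centroid at (161.00, 128.50).
hole 2: A = −π·24² = -1809.56, centroid at (46.00, 56.00).
ΣA = 35082.44 mm²
ΣAx_c = (41400.00)(115.00) + (-4508.00)(161.00) + (-1809.56)(46.00) = 3951972.36 mm³
ΣAy_c = (41400.00)(90.00) + (-4508.00)(128.50) + (-1809.56)(56.00) = 3045386.79 mm³
x_c = 3951972.36 / 35082.44 = 112.65 mm
y_c = 3045386.79 / 35082.44 = 86.81 mm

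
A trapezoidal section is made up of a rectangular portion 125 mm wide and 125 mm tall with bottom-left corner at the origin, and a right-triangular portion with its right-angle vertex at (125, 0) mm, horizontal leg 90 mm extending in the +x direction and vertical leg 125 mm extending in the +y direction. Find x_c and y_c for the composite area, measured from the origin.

x_c = 86.99 mm, y_c = 56.99 mm

Part | A | x̄ᵢ | ȳᵢ | A·x̄ᵢ | A·ȳᵢ
rectangular portion | 15625.00 | 62.50 | 62.50 | 976562.50 | 976562.50
triangular portion | 5625.00 | 155.00 | 41.67 | 871875.00 | 234375.00
Σ | 21250.00 |  |  | 1848437.50 | 1210937.50
x_c = 1848437.50 / 21250.00 = 86.99 mm
y_c = 1210937.50 / 21250.00 = 56.99 mm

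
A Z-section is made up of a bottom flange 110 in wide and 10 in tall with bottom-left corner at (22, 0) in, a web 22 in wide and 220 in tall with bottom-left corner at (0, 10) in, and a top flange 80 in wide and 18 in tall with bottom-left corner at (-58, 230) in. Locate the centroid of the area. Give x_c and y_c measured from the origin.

x_c = 15.18 in, y_c = 126.08 in

Part | A | x̄ᵢ | ȳᵢ | A·x̄ᵢ | A·ȳᵢ
bottom flange | 1100.00 | 77.00 | 5.00 | 84700.00 | 5500.00
web | 4840.00 | 11.00 | 120.00 | 53240.00 | 580800.00
top flange | 1440.00 | -18.00 | 239.00 | -25920.00 | 344160.00
Σ | 7380.00 |  |  | 112020.00 | 930460.00
x_c = 112020.00 / 7380.00 = 15.18 in
y_c = 930460.00 / 7380.00 = 126.08 in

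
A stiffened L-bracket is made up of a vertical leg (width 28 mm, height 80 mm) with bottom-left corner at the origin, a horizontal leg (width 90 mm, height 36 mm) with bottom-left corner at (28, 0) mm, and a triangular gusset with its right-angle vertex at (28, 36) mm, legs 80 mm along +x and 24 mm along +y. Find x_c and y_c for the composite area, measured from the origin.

vertical leg: A = 28 × 80 = 2240.00, centroid at (14.00, 40.00).
horizontal leg: A = 90 × 36 = 3240.00, centroid at (73.00, 18.00).
gusset: A = ½·80·24 = 960.00, centroid at (54.67, 44.00).
ΣA = 6440.00 mm², ΣAx_c = 320360.00 mm³, ΣAy_c = 190160.00 mm³.
x_c = 320360.00/6440.00 = 49.75 mm; y_c = 190160.00/6440.00 = 29.53 mm.

x_c = 49.75 mm, y_c = 29.53 mm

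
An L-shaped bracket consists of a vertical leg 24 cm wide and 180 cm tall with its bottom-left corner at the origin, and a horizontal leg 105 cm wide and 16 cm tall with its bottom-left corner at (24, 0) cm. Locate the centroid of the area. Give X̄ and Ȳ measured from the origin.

vertical leg: A = 24 × 180 = 4320.00, centroid at (12.00, 90.00).
horizontal leg: A = 105 × 16 = 1680.00, centroid at (76.50, 8.00).
ΣA = 6000.00 cm², ΣAX̄ = 180360.00 cm³, ΣAȲ = 402240.00 cm³.
X̄ = 180360.00/6000.00 = 30.06 cm; Ȳ = 402240.00/6000.00 = 67.04 cm.

X̄ = 30.06 cm, Ȳ = 67.04 cm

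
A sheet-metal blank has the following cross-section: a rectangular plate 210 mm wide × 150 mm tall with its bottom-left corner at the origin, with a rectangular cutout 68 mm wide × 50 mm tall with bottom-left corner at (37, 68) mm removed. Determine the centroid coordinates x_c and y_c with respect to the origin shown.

plate: A = 210 × 150 = 31500.00, centroid at (105.00, 75.00).
hole: A = −(68 × 50) = -3400.00, centroid at (71.00, 93.00).
ΣA = 28100.00 mm²
ΣAx_c = (31500.00)(105.00) + (-3400.00)(71.00) = 3066100.00 mm³
ΣAy_c = (31500.00)(75.00) + (-3400.00)(93.00) = 2046300.00 mm³
x_c = 3066100.00 / 28100.00 = 109.11 mm
y_c = 2046300.00 / 28100.00 = 72.82 mm

x_c = 109.11 mm, y_c = 72.82 mm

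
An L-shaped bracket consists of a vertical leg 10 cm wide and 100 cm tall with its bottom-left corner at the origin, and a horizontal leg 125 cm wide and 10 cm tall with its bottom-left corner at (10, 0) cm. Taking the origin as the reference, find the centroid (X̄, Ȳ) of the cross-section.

X̄ = 42.50 cm, Ȳ = 25.00 cm

Part | A | x̄ᵢ | ȳᵢ | A·x̄ᵢ | A·ȳᵢ
vertical leg | 1000.00 | 5.00 | 50.00 | 5000.00 | 50000.00
horizontal leg | 1250.00 | 72.50 | 5.00 | 90625.00 | 6250.00
Σ | 2250.00 |  |  | 95625.00 | 56250.00
X̄ = 95625.00 / 2250.00 = 42.50 cm
Ȳ = 56250.00 / 2250.00 = 25.00 cm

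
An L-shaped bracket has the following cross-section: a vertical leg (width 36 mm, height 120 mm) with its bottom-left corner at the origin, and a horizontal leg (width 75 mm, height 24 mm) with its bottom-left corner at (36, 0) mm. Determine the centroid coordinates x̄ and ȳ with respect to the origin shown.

vertical leg: A = 36 × 120 = 4320.00, centroid at (18.00, 60.00).
horizontal leg: A = 75 × 24 = 1800.00, centroid at (73.50, 12.00).
ΣA = 6120.00 mm²
ΣAx̄ = (4320.00)(18.00) + (1800.00)(73.50) = 210060.00 mm³
ΣAȳ = (4320.00)(60.00) + (1800.00)(12.00) = 280800.00 mm³
x̄ = 210060.00 / 6120.00 = 34.32 mm
ȳ = 280800.00 / 6120.00 = 45.88 mm

x̄ = 34.32 mm, ȳ = 45.88 mm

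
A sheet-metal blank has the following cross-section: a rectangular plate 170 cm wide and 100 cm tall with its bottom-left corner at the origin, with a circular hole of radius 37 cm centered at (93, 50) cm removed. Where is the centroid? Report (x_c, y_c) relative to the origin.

x_c = 82.29 cm, y_c = 50.00 cm

plate: A = 170 × 100 = 17000.00, centroid at (85.00, 50.00).
hole: A = −π·37² = -4300.84, centroid at (93.00, 50.00).
ΣA = 12699.16 cm²
ΣAx_c = (17000.00)(85.00) + (-4300.84)(93.00) = 1045021.85 cm³
ΣAy_c = (17000.00)(50.00) + (-4300.84)(50.00) = 634957.98 cm³
x_c = 1045021.85 / 12699.16 = 82.29 cm
y_c = 634957.98 / 12699.16 = 50.00 cm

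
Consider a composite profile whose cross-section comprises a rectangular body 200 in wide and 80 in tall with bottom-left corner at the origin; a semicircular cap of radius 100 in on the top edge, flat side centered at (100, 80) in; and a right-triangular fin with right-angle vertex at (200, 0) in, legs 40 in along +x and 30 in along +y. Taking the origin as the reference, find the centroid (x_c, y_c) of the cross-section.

Part | A | x̄ᵢ | ȳᵢ | A·x̄ᵢ | A·ȳᵢ
rectangular body | 16000.00 | 100.00 | 40.00 | 1600000.00 | 640000.00
semicircular top | 15707.96 | 100.00 | 122.44 | 1570796.33 | 1923303.73
triangular fin | 600.00 | 213.33 | 10.00 | 128000.00 | 6000.00
Σ | 32307.96 |  |  | 3298796.33 | 2569303.73
x_c = 3298796.33 / 32307.96 = 102.10 in
y_c = 2569303.73 / 32307.96 = 79.53 in

x_c = 102.10 in, y_c = 79.53 in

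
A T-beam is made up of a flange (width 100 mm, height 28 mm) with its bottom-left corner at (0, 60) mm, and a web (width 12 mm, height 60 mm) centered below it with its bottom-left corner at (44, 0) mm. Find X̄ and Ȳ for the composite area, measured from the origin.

Part | A | x̄ᵢ | ȳᵢ | A·x̄ᵢ | A·ȳᵢ
web | 720.00 | 50.00 | 30.00 | 36000.00 | 21600.00
flange | 2800.00 | 50.00 | 74.00 | 140000.00 | 207200.00
Σ | 3520.00 |  |  | 176000.00 | 228800.00
X̄ = 176000.00 / 3520.00 = 50.00 mm
Ȳ = 228800.00 / 3520.00 = 65.00 mm

X̄ = 50.00 mm, Ȳ = 65.00 mm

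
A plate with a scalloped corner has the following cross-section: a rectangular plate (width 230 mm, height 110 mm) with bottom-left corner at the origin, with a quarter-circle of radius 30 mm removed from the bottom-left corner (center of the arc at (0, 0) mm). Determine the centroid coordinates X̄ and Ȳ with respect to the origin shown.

X̄ = 117.94 mm, Ȳ = 56.21 mm

plate: A = 230 × 110 = 25300.00, centroid at (115.00, 55.00).
removed quarter-circle: A = −¼π·30² = -706.86, centroid at (12.73, 12.73).
ΣA = 24593.14 mm², ΣAX̄ = 2900500.00 mm³, ΣAȲ = 1382500.00 mm³.
X̄ = 2900500.00/24593.14 = 117.94 mm; Ȳ = 1382500.00/24593.14 = 56.21 mm.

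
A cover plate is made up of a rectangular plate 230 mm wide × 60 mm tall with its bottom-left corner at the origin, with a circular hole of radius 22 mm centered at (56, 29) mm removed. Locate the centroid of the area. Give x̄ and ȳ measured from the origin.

x̄ = 122.31 mm, ȳ = 30.12 mm

plate: A = 230 × 60 = 13800.00, centroid at (115.00, 30.00).
hole: A = −π·22² = -1520.53, centroid at (56.00, 29.00).
ΣA = 12279.47 mm², ΣAx̄ = 1501850.27 mm³, ΣAȳ = 369904.61 mm³.
x̄ = 1501850.27/12279.47 = 122.31 mm; ȳ = 369904.61/12279.47 = 30.12 mm.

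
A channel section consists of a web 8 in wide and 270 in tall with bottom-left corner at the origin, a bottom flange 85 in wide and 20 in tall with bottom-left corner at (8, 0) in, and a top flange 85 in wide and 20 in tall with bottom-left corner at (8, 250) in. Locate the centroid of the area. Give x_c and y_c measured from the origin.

web: A = 8 × 270 = 2160.00, centroid at (4.00, 135.00).
bottom flange: A = 85 × 20 = 1700.00, centroid at (50.50, 10.00).
top flange: A = 85 × 20 = 1700.00, centroid at (50.50, 260.00).
ΣA = 5560.00 in²
ΣAx_c = (2160.00)(4.00) + (1700.00)(50.50) + (1700.00)(50.50) = 180340.00 in³
ΣAy_c = (2160.00)(135.00) + (1700.00)(10.00) + (1700.00)(260.00) = 750600.00 in³
x_c = 180340.00 / 5560.00 = 32.44 in
y_c = 750600.00 / 5560.00 = 135.00 in

x_c = 32.44 in, y_c = 135.00 in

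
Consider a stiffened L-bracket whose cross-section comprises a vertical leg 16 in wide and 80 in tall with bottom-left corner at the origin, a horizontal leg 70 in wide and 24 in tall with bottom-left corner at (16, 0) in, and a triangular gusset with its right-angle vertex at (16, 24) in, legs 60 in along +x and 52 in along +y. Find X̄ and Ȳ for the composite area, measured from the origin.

vertical leg: A = 16 × 80 = 1280.00, centroid at (8.00, 40.00).
horizontal leg: A = 70 × 24 = 1680.00, centroid at (51.00, 12.00).
gusset: A = ½·60·52 = 1560.00, centroid at (36.00, 41.33).
ΣA = 4520.00 in²
ΣAX̄ = (1280.00)(8.00) + (1680.00)(51.00) + (1560.00)(36.00) = 152080.00 in³
ΣAȲ = (1280.00)(40.00) + (1680.00)(12.00) + (1560.00)(41.33) = 135840.00 in³
X̄ = 152080.00 / 4520.00 = 33.65 in
Ȳ = 135840.00 / 4520.00 = 30.05 in

X̄ = 33.65 in, Ȳ = 30.05 in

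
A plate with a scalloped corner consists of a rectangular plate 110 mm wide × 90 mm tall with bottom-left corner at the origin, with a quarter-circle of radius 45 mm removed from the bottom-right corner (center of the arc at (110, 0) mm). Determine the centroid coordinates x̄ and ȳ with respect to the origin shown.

plate: A = 110 × 90 = 9900.00, centroid at (55.00, 45.00).
removed quarter-circle: A = −¼π·45² = -1590.43, centroid at (90.90, 19.10).
ΣA = 8309.57 mm²
ΣAx̄ = (9900.00)(55.00) + (-1590.43)(90.90) = 399927.56 mm³
ΣAȳ = (9900.00)(45.00) + (-1590.43)(19.10) = 415125.00 mm³
x̄ = 399927.56 / 8309.57 = 48.13 mm
ȳ = 415125.00 / 8309.57 = 49.96 mm

x̄ = 48.13 mm, ȳ = 49.96 mm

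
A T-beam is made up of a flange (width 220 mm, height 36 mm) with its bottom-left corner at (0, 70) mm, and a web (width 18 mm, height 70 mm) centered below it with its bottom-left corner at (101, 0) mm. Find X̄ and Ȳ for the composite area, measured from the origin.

web: A = 18 × 70 = 1260.00, centroid at (110.00, 35.00).
flange: A = 220 × 36 = 7920.00, centroid at (110.00, 88.00).
ΣA = 9180.00 mm², ΣAX̄ = 1009800.00 mm³, ΣAȲ = 741060.00 mm³.
X̄ = 1009800.00/9180.00 = 110.00 mm; Ȳ = 741060.00/9180.00 = 80.73 mm.

X̄ = 110.00 mm, Ȳ = 80.73 mm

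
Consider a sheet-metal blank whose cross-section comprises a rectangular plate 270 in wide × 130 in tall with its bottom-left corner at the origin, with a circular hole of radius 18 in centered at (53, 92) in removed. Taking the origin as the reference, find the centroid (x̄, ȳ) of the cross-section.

Part | A | x̄ᵢ | ȳᵢ | A·x̄ᵢ | A·ȳᵢ
plate | 35100.00 | 135.00 | 65.00 | 4738500.00 | 2281500.00
hole | -1017.88 | 53.00 | 92.00 | -53947.43 | -93644.59
Σ | 34082.12 |  |  | 4684552.57 | 2187855.41
x̄ = 4684552.57 / 34082.12 = 137.45 in
ȳ = 2187855.41 / 34082.12 = 64.19 in

x̄ = 137.45 in, ȳ = 64.19 in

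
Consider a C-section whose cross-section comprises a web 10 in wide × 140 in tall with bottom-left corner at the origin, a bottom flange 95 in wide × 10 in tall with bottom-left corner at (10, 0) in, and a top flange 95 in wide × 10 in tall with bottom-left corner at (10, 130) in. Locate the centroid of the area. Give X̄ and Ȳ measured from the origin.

X̄ = 35.23 in, Ȳ = 70.00 in

web: A = 10 × 140 = 1400.00, centroid at (5.00, 70.00).
bottom flange: A = 95 × 10 = 950.00, centroid at (57.50, 5.00).
top flange: A = 95 × 10 = 950.00, centroid at (57.50, 135.00).
ΣA = 3300.00 in², ΣAX̄ = 116250.00 in³, ΣAȲ = 231000.00 in³.
X̄ = 116250.00/3300.00 = 35.23 in; Ȳ = 231000.00/3300.00 = 70.00 in.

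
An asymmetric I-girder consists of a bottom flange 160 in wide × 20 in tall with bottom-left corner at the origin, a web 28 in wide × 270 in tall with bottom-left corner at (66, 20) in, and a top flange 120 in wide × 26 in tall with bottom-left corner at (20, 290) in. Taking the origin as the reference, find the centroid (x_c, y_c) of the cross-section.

bottom flange: A = 160 × 20 = 3200.00, centroid at (80.00, 10.00).
web: A = 28 × 270 = 7560.00, centroid at (80.00, 155.00).
top flange: A = 120 × 26 = 3120.00, centroid at (80.00, 303.00).
ΣA = 13880.00 in², ΣAx_c = 1110400.00 in³, ΣAy_c = 2149160.00 in³.
x_c = 1110400.00/13880.00 = 80.00 in; y_c = 2149160.00/13880.00 = 154.84 in.

x_c = 80.00 in, y_c = 154.84 in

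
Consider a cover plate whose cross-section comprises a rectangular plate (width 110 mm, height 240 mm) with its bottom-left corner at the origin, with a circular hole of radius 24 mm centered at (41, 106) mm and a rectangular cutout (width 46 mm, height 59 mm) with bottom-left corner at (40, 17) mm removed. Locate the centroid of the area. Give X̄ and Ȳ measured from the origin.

X̄ = 55.17 mm, Ȳ = 130.28 mm

plate: A = 110 × 240 = 26400.00, centroid at (55.00, 120.00).
hole 1: A = −π·24² = -1809.56, centroid at (41.00, 106.00).
hole 2: A = −(46 × 59) = -2714.00, centroid at (63.00, 46.50).
ΣA = 21876.44 mm²
ΣAX̄ = (26400.00)(55.00) + (-1809.56)(41.00) + (-2714.00)(63.00) = 1206826.15 mm³
ΣAȲ = (26400.00)(120.00) + (-1809.56)(106.00) + (-2714.00)(46.50) = 2849985.92 mm³
X̄ = 1206826.15 / 21876.44 = 55.17 mm
Ȳ = 2849985.92 / 21876.44 = 130.28 mm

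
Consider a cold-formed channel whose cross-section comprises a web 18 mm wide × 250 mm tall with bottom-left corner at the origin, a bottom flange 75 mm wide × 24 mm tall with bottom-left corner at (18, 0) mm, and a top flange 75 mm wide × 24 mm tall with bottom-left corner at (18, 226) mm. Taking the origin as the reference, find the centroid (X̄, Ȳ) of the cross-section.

X̄ = 29.67 mm, Ȳ = 125.00 mm

web: A = 18 × 250 = 4500.00, centroid at (9.00, 125.00).
bottom flange: A = 75 × 24 = 1800.00, centroid at (55.50, 12.00).
top flange: A = 75 × 24 = 1800.00, centroid at (55.50, 238.00).
ΣA = 8100.00 mm²
ΣAX̄ = (4500.00)(9.00) + (1800.00)(55.50) + (1800.00)(55.50) = 240300.00 mm³
ΣAȲ = (4500.00)(125.00) + (1800.00)(12.00) + (1800.00)(238.00) = 1012500.00 mm³
X̄ = 240300.00 / 8100.00 = 29.67 mm
Ȳ = 1012500.00 / 8100.00 = 125.00 mm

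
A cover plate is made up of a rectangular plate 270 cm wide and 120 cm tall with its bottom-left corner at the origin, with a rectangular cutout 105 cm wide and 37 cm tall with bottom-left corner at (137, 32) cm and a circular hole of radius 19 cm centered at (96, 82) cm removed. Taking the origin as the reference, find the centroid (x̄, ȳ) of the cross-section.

Part | A | x̄ᵢ | ȳᵢ | A·x̄ᵢ | A·ȳᵢ
plate | 32400.00 | 135.00 | 60.00 | 4374000.00 | 1944000.00
hole 1 | -3885.00 | 189.50 | 50.50 | -736207.50 | -196192.50
hole 2 | -1134.11 | 96.00 | 82.00 | -108875.04 | -92997.43
Σ | 27380.89 |  |  | 3528917.46 | 1654810.07
x̄ = 3528917.46 / 27380.89 = 128.88 cm
ȳ = 1654810.07 / 27380.89 = 60.44 cm

x̄ = 128.88 cm, ȳ = 60.44 cm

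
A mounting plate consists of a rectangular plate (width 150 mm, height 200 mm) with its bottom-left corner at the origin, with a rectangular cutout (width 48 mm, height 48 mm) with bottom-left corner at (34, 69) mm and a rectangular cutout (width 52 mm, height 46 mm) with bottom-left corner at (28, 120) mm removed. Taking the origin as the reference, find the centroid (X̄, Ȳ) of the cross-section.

plate: A = 150 × 200 = 30000.00, centroid at (75.00, 100.00).
hole 1: A = −(48 × 48) = -2304.00, centroid at (58.00, 93.00).
hole 2: A = −(52 × 46) = -2392.00, centroid at (54.00, 143.00).
ΣA = 25304.00 mm²
ΣAX̄ = (30000.00)(75.00) + (-2304.00)(58.00) + (-2392.00)(54.00) = 1987200.00 mm³
ΣAȲ = (30000.00)(100.00) + (-2304.00)(93.00) + (-2392.00)(143.00) = 2443672.00 mm³
X̄ = 1987200.00 / 25304.00 = 78.53 mm
Ȳ = 2443672.00 / 25304.00 = 96.57 mm

X̄ = 78.53 mm, Ȳ = 96.57 mm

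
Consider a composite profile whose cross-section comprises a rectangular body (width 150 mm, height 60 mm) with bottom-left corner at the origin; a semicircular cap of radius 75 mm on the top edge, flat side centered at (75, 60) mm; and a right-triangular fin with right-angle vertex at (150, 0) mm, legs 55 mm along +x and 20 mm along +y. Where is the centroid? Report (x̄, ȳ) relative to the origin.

x̄ = 77.79 mm, ȳ = 59.02 mm

Part | A | x̄ᵢ | ȳᵢ | A·x̄ᵢ | A·ȳᵢ
rectangular body | 9000.00 | 75.00 | 30.00 | 675000.00 | 270000.00
semicircular top | 8835.73 | 75.00 | 91.83 | 662679.70 | 811393.76
triangular fin | 550.00 | 168.33 | 6.67 | 92583.33 | 3666.67
Σ | 18385.73 |  |  | 1430263.03 | 1085060.43
x̄ = 1430263.03 / 18385.73 = 77.79 mm
ȳ = 1085060.43 / 18385.73 = 59.02 mm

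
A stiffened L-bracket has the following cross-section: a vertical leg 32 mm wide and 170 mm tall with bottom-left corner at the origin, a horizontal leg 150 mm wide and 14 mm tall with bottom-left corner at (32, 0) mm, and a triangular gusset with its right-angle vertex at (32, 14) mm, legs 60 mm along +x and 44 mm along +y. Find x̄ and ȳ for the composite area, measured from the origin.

x̄ = 42.93 mm, ȳ = 58.12 mm

Part | A | x̄ᵢ | ȳᵢ | A·x̄ᵢ | A·ȳᵢ
vertical leg | 5440.00 | 16.00 | 85.00 | 87040.00 | 462400.00
horizontal leg | 2100.00 | 107.00 | 7.00 | 224700.00 | 14700.00
gusset | 1320.00 | 52.00 | 28.67 | 68640.00 | 37840.00
Σ | 8860.00 |  |  | 380380.00 | 514940.00
x̄ = 380380.00 / 8860.00 = 42.93 mm
ȳ = 514940.00 / 8860.00 = 58.12 mm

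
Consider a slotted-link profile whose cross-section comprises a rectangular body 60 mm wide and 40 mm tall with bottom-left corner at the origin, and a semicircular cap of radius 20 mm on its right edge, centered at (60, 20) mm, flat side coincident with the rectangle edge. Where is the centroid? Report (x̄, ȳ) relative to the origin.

rectangular body: A = 60 × 40 = 2400.00, centroid at (30.00, 20.00).
semicircular end: A = ½π·20² = 628.32, centroid at (68.49, 20.00).
ΣA = 3028.32 mm²
ΣAx̄ = (2400.00)(30.00) + (628.32)(68.49) = 115032.45 mm³
ΣAȳ = (2400.00)(20.00) + (628.32)(20.00) = 60566.37 mm³
x̄ = 115032.45 / 3028.32 = 37.99 mm
ȳ = 60566.37 / 3028.32 = 20.00 mm

x̄ = 37.99 mm, ȳ = 20.00 mm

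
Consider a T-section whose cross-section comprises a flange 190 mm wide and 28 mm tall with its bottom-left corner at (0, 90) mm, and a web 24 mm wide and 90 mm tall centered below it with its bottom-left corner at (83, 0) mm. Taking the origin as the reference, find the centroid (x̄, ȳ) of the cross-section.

web: A = 24 × 90 = 2160.00, centroid at (95.00, 45.00).
flange: A = 190 × 28 = 5320.00, centroid at (95.00, 104.00).
ΣA = 7480.00 mm²
ΣAx̄ = (2160.00)(95.00) + (5320.00)(95.00) = 710600.00 mm³
ΣAȳ = (2160.00)(45.00) + (5320.00)(104.00) = 650480.00 mm³
x̄ = 710600.00 / 7480.00 = 95.00 mm
ȳ = 650480.00 / 7480.00 = 86.96 mm

x̄ = 95.00 mm, ȳ = 86.96 mm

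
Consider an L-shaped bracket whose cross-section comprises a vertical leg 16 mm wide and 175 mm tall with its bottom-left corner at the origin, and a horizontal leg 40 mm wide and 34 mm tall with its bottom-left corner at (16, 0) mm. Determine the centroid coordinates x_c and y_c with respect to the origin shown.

x_c = 17.15 mm, y_c = 64.45 mm

vertical leg: A = 16 × 175 = 2800.00, centroid at (8.00, 87.50).
horizontal leg: A = 40 × 34 = 1360.00, centroid at (36.00, 17.00).
ΣA = 4160.00 mm², ΣAx_c = 71360.00 mm³, ΣAy_c = 268120.00 mm³.
x_c = 71360.00/4160.00 = 17.15 mm; y_c = 268120.00/4160.00 = 64.45 mm.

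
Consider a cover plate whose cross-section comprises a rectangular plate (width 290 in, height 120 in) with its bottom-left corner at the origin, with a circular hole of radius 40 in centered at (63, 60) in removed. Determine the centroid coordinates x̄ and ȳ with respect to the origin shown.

x̄ = 158.84 in, ȳ = 60.00 in

Part | A | x̄ᵢ | ȳᵢ | A·x̄ᵢ | A·ȳᵢ
plate | 34800.00 | 145.00 | 60.00 | 5046000.00 | 2088000.00
hole | -5026.55 | 63.00 | 60.00 | -316672.54 | -301592.89
Σ | 29773.45 |  |  | 4729327.46 | 1786407.11
x̄ = 4729327.46 / 29773.45 = 158.84 in
ȳ = 1786407.11 / 29773.45 = 60.00 in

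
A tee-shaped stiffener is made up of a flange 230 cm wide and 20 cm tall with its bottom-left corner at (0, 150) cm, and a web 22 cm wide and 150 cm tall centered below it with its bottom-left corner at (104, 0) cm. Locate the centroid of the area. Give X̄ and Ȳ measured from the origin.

web: A = 22 × 150 = 3300.00, centroid at (115.00, 75.00).
flange: A = 230 × 20 = 4600.00, centroid at (115.00, 160.00).
ΣA = 7900.00 cm²
ΣAX̄ = (3300.00)(115.00) + (4600.00)(115.00) = 908500.00 cm³
ΣAȲ = (3300.00)(75.00) + (4600.00)(160.00) = 983500.00 cm³
X̄ = 908500.00 / 7900.00 = 115.00 cm
Ȳ = 983500.00 / 7900.00 = 124.49 cm

X̄ = 115.00 cm, Ȳ = 124.49 cm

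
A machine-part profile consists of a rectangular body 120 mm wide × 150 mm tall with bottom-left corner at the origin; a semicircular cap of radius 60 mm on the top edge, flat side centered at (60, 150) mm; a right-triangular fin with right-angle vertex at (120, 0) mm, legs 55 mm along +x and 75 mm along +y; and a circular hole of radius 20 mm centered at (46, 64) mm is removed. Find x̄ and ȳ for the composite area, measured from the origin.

rectangular body: A = 120 × 150 = 18000.00, centroid at (60.00, 75.00).
semicircular top: A = ½π·60² = 5654.87, centroid at (60.00, 175.46).
triangular fin: A = ½·55·75 = 2062.50, centroid at (138.33, 25.00).
hole: A = −π·20² = -1256.64, centroid at (46.00, 64.00).
ΣA = 24460.73 mm²
ΣAx̄ = (18000.00)(60.00) + (5654.87)(60.00) + (2062.50)(138.33) + (-1256.64)(46.00) = 1646799.20 mm³
ΣAȳ = (18000.00)(75.00) + (5654.87)(175.46) + (2062.50)(25.00) + (-1256.64)(64.00) = 2313367.74 mm³
x̄ = 1646799.20 / 24460.73 = 67.32 mm
ȳ = 2313367.74 / 24460.73 = 94.57 mm

x̄ = 67.32 mm, ȳ = 94.57 mm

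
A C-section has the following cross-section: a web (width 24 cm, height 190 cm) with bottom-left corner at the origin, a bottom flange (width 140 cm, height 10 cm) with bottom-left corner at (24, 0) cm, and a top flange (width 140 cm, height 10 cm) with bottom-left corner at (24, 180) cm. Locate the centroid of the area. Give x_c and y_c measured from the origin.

x_c = 43.20 cm, y_c = 95.00 cm

Part | A | x̄ᵢ | ȳᵢ | A·x̄ᵢ | A·ȳᵢ
web | 4560.00 | 12.00 | 95.00 | 54720.00 | 433200.00
bottom flange | 1400.00 | 94.00 | 5.00 | 131600.00 | 7000.00
top flange | 1400.00 | 94.00 | 185.00 | 131600.00 | 259000.00
Σ | 7360.00 |  |  | 317920.00 | 699200.00
x_c = 317920.00 / 7360.00 = 43.20 cm
y_c = 699200.00 / 7360.00 = 95.00 cm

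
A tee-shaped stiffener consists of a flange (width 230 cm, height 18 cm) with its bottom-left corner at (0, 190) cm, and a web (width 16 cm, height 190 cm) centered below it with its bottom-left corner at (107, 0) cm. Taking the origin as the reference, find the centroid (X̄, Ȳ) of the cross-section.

X̄ = 115.00 cm, Ȳ = 154.97 cm

web: A = 16 × 190 = 3040.00, centroid at (115.00, 95.00).
flange: A = 230 × 18 = 4140.00, centroid at (115.00, 199.00).
ΣA = 7180.00 cm², ΣAX̄ = 825700.00 cm³, ΣAȲ = 1112660.00 cm³.
X̄ = 825700.00/7180.00 = 115.00 cm; Ȳ = 1112660.00/7180.00 = 154.97 cm.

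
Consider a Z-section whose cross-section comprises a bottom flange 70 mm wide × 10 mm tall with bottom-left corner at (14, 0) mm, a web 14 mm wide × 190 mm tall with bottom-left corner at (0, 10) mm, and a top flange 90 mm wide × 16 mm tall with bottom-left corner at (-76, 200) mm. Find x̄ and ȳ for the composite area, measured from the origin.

x̄ = 1.73 mm, ȳ = 121.32 mm

bottom flange: A = 70 × 10 = 700.00, centroid at (49.00, 5.00).
web: A = 14 × 190 = 2660.00, centroid at (7.00, 105.00).
top flange: A = 90 × 16 = 1440.00, centroid at (-31.00, 208.00).
ΣA = 4800.00 mm², ΣAx̄ = 8280.00 mm³, ΣAȳ = 582320.00 mm³.
x̄ = 8280.00/4800.00 = 1.73 mm; ȳ = 582320.00/4800.00 = 121.32 mm.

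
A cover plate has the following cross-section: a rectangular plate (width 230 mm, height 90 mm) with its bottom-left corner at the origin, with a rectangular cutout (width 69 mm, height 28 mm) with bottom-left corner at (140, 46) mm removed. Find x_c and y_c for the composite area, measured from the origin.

x_c = 108.88 mm, y_c = 43.46 mm

plate: A = 230 × 90 = 20700.00, centroid at (115.00, 45.00).
hole: A = −(69 × 28) = -1932.00, centroid at (174.50, 60.00).
ΣA = 18768.00 mm²
ΣAx_c = (20700.00)(115.00) + (-1932.00)(174.50) = 2043366.00 mm³
ΣAy_c = (20700.00)(45.00) + (-1932.00)(60.00) = 815580.00 mm³
x_c = 2043366.00 / 18768.00 = 108.88 mm
y_c = 815580.00 / 18768.00 = 43.46 mm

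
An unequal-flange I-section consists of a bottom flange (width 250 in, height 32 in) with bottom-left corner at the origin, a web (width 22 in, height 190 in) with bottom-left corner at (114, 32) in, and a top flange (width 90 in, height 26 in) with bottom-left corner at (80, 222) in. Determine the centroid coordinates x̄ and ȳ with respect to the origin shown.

Part | A | x̄ᵢ | ȳᵢ | A·x̄ᵢ | A·ȳᵢ
bottom flange | 8000.00 | 125.00 | 16.00 | 1000000.00 | 128000.00
web | 4180.00 | 125.00 | 127.00 | 522500.00 | 530860.00
top flange | 2340.00 | 125.00 | 235.00 | 292500.00 | 549900.00
Σ | 14520.00 |  |  | 1815000.00 | 1208760.00
x̄ = 1815000.00 / 14520.00 = 125.00 in
ȳ = 1208760.00 / 14520.00 = 83.25 in

x̄ = 125.00 in, ȳ = 83.25 in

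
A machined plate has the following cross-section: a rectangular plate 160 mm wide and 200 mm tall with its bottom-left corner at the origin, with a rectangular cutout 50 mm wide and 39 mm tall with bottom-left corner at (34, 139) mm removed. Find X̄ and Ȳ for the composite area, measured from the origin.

plate: A = 160 × 200 = 32000.00, centroid at (80.00, 100.00).
hole: A = −(50 × 39) = -1950.00, centroid at (59.00, 158.50).
ΣA = 30050.00 mm²
ΣAX̄ = (32000.00)(80.00) + (-1950.00)(59.00) = 2444950.00 mm³
ΣAȲ = (32000.00)(100.00) + (-1950.00)(158.50) = 2890925.00 mm³
X̄ = 2444950.00 / 30050.00 = 81.36 mm
Ȳ = 2890925.00 / 30050.00 = 96.20 mm

X̄ = 81.36 mm, Ȳ = 96.20 mm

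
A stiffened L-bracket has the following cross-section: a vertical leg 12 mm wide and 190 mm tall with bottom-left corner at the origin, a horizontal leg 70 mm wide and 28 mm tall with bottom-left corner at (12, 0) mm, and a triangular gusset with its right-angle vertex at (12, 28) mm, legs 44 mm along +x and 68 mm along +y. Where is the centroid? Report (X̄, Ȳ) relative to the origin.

X̄ = 25.40 mm, Ȳ = 55.76 mm

vertical leg: A = 12 × 190 = 2280.00, centroid at (6.00, 95.00).
horizontal leg: A = 70 × 28 = 1960.00, centroid at (47.00, 14.00).
gusset: A = ½·44·68 = 1496.00, centroid at (26.67, 50.67).
ΣA = 5736.00 mm²
ΣAX̄ = (2280.00)(6.00) + (1960.00)(47.00) + (1496.00)(26.67) = 145693.33 mm³
ΣAȲ = (2280.00)(95.00) + (1960.00)(14.00) + (1496.00)(50.67) = 319837.33 mm³
X̄ = 145693.33 / 5736.00 = 25.40 mm
Ȳ = 319837.33 / 5736.00 = 55.76 mm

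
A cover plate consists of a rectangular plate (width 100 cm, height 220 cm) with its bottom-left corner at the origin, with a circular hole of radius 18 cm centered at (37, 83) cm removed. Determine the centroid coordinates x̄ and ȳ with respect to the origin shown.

Part | A | x̄ᵢ | ȳᵢ | A·x̄ᵢ | A·ȳᵢ
plate | 22000.00 | 50.00 | 110.00 | 1100000.00 | 2420000.00
hole | -1017.88 | 37.00 | 83.00 | -37661.41 | -84483.71
Σ | 20982.12 |  |  | 1062338.59 | 2335516.29
x̄ = 1062338.59 / 20982.12 = 50.63 cm
ȳ = 2335516.29 / 20982.12 = 111.31 cm

x̄ = 50.63 cm, ȳ = 111.31 cm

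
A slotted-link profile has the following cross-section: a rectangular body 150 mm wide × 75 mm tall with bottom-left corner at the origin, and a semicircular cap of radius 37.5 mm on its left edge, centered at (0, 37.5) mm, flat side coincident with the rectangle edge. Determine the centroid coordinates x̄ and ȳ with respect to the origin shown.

x̄ = 60.08 mm, ȳ = 37.50 mm

rectangular body: A = 150 × 75 = 11250.00, centroid at (75.00, 37.50).
semicircular end: A = ½π·37.5² = 2208.93, centroid at (-15.92, 37.50).
ΣA = 13458.93 mm², ΣAx̄ = 808593.75 mm³, ΣAȳ = 504709.96 mm³.
x̄ = 808593.75/13458.93 = 60.08 mm; ȳ = 504709.96/13458.93 = 37.50 mm.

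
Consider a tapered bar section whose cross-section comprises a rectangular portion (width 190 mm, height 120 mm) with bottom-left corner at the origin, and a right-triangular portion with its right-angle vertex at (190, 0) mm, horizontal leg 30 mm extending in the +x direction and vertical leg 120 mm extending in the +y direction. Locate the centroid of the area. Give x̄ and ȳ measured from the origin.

rectangular portion: A = 190 × 120 = 22800.00, centroid at (95.00, 60.00).
triangular portion: A = ½·30·120 = 1800.00, centroid at (200.00, 40.00).
ΣA = 24600.00 mm², ΣAx̄ = 2526000.00 mm³, ΣAȳ = 1440000.00 mm³.
x̄ = 2526000.00/24600.00 = 102.68 mm; ȳ = 1440000.00/24600.00 = 58.54 mm.

x̄ = 102.68 mm, ȳ = 58.54 mm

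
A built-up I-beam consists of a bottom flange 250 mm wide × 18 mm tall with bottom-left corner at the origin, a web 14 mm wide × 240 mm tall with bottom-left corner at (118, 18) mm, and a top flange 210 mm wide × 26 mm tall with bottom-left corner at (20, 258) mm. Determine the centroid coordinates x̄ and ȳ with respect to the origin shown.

x̄ = 125.00 mm, ȳ = 148.94 mm

Part | A | x̄ᵢ | ȳᵢ | A·x̄ᵢ | A·ȳᵢ
bottom flange | 4500.00 | 125.00 | 9.00 | 562500.00 | 40500.00
web | 3360.00 | 125.00 | 138.00 | 420000.00 | 463680.00
top flange | 5460.00 | 125.00 | 271.00 | 682500.00 | 1479660.00
Σ | 13320.00 |  |  | 1665000.00 | 1983840.00
x̄ = 1665000.00 / 13320.00 = 125.00 mm
ȳ = 1983840.00 / 13320.00 = 148.94 mm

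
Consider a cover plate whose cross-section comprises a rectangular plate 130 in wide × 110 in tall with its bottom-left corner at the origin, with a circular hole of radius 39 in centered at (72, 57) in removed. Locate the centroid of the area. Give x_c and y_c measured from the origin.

x_c = 61.49 in, y_c = 54.00 in

plate: A = 130 × 110 = 14300.00, centroid at (65.00, 55.00).
hole: A = −π·39² = -4778.36, centroid at (72.00, 57.00).
ΣA = 9521.64 in², ΣAx_c = 585457.91 in³, ΣAy_c = 514133.34 in³.
x_c = 585457.91/9521.64 = 61.49 in; y_c = 514133.34/9521.64 = 54.00 in.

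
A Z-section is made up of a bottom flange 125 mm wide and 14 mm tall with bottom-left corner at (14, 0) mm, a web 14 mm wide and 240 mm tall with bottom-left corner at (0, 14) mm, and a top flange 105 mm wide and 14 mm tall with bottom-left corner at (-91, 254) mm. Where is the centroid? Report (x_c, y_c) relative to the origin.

bottom flange: A = 125 × 14 = 1750.00, centroid at (76.50, 7.00).
web: A = 14 × 240 = 3360.00, centroid at (7.00, 134.00).
top flange: A = 105 × 14 = 1470.00, centroid at (-38.50, 261.00).
ΣA = 6580.00 mm²
ΣAx_c = (1750.00)(76.50) + (3360.00)(7.00) + (1470.00)(-38.50) = 100800.00 mm³
ΣAy_c = (1750.00)(7.00) + (3360.00)(134.00) + (1470.00)(261.00) = 846160.00 mm³
x_c = 100800.00 / 6580.00 = 15.32 mm
y_c = 846160.00 / 6580.00 = 128.60 mm

x_c = 15.32 mm, y_c = 128.60 mm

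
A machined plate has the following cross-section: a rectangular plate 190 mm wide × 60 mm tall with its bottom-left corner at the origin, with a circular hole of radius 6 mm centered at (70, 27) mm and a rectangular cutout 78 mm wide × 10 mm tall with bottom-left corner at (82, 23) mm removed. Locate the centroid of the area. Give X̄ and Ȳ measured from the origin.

X̄ = 93.34 mm, Ȳ = 30.18 mm

plate: A = 190 × 60 = 11400.00, centroid at (95.00, 30.00).
hole 1: A = −π·6² = -113.10, centroid at (70.00, 27.00).
hole 2: A = −(78 × 10) = -780.00, centroid at (121.00, 28.00).
ΣA = 10506.90 mm², ΣAX̄ = 980703.19 mm³, ΣAȲ = 317106.37 mm³.
X̄ = 980703.19/10506.90 = 93.34 mm; Ȳ = 317106.37/10506.90 = 30.18 mm.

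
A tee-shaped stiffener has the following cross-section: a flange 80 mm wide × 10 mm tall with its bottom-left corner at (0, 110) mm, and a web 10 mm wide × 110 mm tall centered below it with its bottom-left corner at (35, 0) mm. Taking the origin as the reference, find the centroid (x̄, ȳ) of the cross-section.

web: A = 10 × 110 = 1100.00, centroid at (40.00, 55.00).
flange: A = 80 × 10 = 800.00, centroid at (40.00, 115.00).
ΣA = 1900.00 mm², ΣAx̄ = 76000.00 mm³, ΣAȳ = 152500.00 mm³.
x̄ = 76000.00/1900.00 = 40.00 mm; ȳ = 152500.00/1900.00 = 80.26 mm.

x̄ = 40.00 mm, ȳ = 80.26 mm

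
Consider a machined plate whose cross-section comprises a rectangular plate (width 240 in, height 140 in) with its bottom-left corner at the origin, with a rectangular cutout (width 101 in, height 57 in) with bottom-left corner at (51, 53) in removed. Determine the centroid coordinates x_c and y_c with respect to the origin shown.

Part | A | x̄ᵢ | ȳᵢ | A·x̄ᵢ | A·ȳᵢ
plate | 33600.00 | 120.00 | 70.00 | 4032000.00 | 2352000.00
hole | -5757.00 | 101.50 | 81.50 | -584335.50 | -469195.50
Σ | 27843.00 |  |  | 3447664.50 | 1882804.50
x_c = 3447664.50 / 27843.00 = 123.83 in
y_c = 1882804.50 / 27843.00 = 67.62 in

x_c = 123.83 in, y_c = 67.62 in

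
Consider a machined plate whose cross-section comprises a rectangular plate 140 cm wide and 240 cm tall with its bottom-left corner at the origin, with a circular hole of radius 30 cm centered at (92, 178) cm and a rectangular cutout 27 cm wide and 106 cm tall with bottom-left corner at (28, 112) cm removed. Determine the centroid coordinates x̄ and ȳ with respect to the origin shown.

plate: A = 140 × 240 = 33600.00, centroid at (70.00, 120.00).
hole 1: A = −π·30² = -2827.43, centroid at (92.00, 178.00).
hole 2: A = −(27 × 106) = -2862.00, centroid at (41.50, 165.00).
ΣA = 27910.57 cm², ΣAx̄ = 1973103.13 cm³, ΣAȳ = 3056486.86 cm³.
x̄ = 1973103.13/27910.57 = 70.69 cm; ȳ = 3056486.86/27910.57 = 109.51 cm.

x̄ = 70.69 cm, ȳ = 109.51 cm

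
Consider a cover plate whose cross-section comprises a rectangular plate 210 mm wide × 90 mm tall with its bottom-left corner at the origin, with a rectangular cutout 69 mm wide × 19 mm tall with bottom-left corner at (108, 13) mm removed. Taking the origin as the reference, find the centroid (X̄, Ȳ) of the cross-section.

plate: A = 210 × 90 = 18900.00, centroid at (105.00, 45.00).
hole: A = −(69 × 19) = -1311.00, centroid at (142.50, 22.50).
ΣA = 17589.00 mm²
ΣAX̄ = (18900.00)(105.00) + (-1311.00)(142.50) = 1797682.50 mm³
ΣAȲ = (18900.00)(45.00) + (-1311.00)(22.50) = 821002.50 mm³
X̄ = 1797682.50 / 17589.00 = 102.20 mm
Ȳ = 821002.50 / 17589.00 = 46.68 mm

X̄ = 102.20 mm, Ȳ = 46.68 mm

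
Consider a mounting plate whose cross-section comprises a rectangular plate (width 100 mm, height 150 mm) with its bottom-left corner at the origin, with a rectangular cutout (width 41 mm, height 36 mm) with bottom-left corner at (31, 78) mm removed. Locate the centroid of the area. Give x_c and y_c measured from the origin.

x_c = 49.84 mm, y_c = 72.71 mm

plate: A = 100 × 150 = 15000.00, centroid at (50.00, 75.00).
hole: A = −(41 × 36) = -1476.00, centroid at (51.50, 96.00).
ΣA = 13524.00 mm², ΣAx_c = 673986.00 mm³, ΣAy_c = 983304.00 mm³.
x_c = 673986.00/13524.00 = 49.84 mm; y_c = 983304.00/13524.00 = 72.71 mm.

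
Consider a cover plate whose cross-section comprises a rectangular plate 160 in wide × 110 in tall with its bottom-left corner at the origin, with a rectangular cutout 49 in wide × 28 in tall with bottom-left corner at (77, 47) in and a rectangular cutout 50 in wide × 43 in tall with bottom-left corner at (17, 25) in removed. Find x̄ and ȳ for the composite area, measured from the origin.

plate: A = 160 × 110 = 17600.00, centroid at (80.00, 55.00).
hole 1: A = −(49 × 28) = -1372.00, centroid at (101.50, 61.00).
hole 2: A = −(50 × 43) = -2150.00, centroid at (42.00, 46.50).
ΣA = 14078.00 in², ΣAx̄ = 1178442.00 in³, ΣAȳ = 784333.00 in³.
x̄ = 1178442.00/14078.00 = 83.71 in; ȳ = 784333.00/14078.00 = 55.71 in.

x̄ = 83.71 in, ȳ = 55.71 in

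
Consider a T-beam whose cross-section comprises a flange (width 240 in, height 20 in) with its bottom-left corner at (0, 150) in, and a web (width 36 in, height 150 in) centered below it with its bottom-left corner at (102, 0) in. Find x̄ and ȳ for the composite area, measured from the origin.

x̄ = 120.00 in, ȳ = 115.00 in

Part | A | x̄ᵢ | ȳᵢ | A·x̄ᵢ | A·ȳᵢ
web | 5400.00 | 120.00 | 75.00 | 648000.00 | 405000.00
flange | 4800.00 | 120.00 | 160.00 | 576000.00 | 768000.00
Σ | 10200.00 |  |  | 1224000.00 | 1173000.00
x̄ = 1224000.00 / 10200.00 = 120.00 in
ȳ = 1173000.00 / 10200.00 = 115.00 in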